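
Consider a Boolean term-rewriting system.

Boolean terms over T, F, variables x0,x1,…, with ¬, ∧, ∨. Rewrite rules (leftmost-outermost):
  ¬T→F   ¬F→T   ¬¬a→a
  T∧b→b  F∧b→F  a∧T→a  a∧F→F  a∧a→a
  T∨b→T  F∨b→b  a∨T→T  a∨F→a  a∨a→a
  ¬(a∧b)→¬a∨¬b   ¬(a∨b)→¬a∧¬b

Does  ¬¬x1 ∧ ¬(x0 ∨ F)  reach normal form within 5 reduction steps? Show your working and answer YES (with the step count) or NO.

  start: ¬¬x1 ∧ ¬(x0 ∨ F)
  step 1: x1 ∧ ¬(x0 ∨ F)
  step 2: x1 ∧ (¬x0 ∧ ¬F)
  step 3: x1 ∧ (¬x0 ∧ T)
  step 4: x1 ∧ ¬x0

Answer: YES — reaches normal form x1 ∧ ¬x0 in 4 ≤ 5 steps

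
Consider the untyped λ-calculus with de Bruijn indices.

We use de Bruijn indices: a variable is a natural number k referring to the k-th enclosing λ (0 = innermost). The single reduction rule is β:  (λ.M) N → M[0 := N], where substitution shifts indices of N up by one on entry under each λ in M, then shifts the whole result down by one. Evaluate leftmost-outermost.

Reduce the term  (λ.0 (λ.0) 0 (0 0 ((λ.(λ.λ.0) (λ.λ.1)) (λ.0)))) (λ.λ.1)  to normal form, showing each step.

  start: (λ.0 (λ.0) 0 (0 0 ((λ.(λ.λ.0) (λ.λ.1)) (λ.0)))) (λ.λ.1)
  step 1: (λ.λ.1) (λ.0) (λ.λ.1) ((λ.λ.1) (λ.λ.1) ((λ.(λ.λ.0) (λ.λ.1)) (λ.0)))
  step 2: (λ.λ.0) (λ.λ.1) ((λ.λ.1) (λ.λ.1) ((λ.(λ.λ.0) (λ.λ.1)) (λ.0)))
  step 3: (λ.0) ((λ.λ.1) (λ.λ.1) ((λ.(λ.λ.0) (λ.λ.1)) (λ.0)))
  step 4: (λ.λ.1) (λ.λ.1) ((λ.(λ.λ.0) (λ.λ.1)) (λ.0))
  step 5: (λ.λ.λ.1) ((λ.(λ.λ.0) (λ.λ.1)) (λ.0))
  step 6: λ.λ.1

Answer: normal form = λ.λ.1  (in 6 steps)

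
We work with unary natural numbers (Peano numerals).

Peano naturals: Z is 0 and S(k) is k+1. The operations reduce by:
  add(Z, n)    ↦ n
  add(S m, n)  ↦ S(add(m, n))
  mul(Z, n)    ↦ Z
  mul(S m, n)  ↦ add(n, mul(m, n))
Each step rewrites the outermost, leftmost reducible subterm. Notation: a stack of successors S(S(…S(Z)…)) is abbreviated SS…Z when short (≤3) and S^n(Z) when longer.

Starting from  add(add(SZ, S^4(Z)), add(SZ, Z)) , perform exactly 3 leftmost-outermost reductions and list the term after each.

  start: add(add(SZ, S^4(Z)), add(SZ, Z))
  step 1: add(S(add(Z, S^4(Z))), add(SZ, Z))
  step 2: S(add(add(Z, S^4(Z)), add(SZ, Z)))
  step 3: S(add(S^4(Z), add(SZ, Z)))

Answer: after 3 steps: S(add(S^4(Z), add(SZ, Z)))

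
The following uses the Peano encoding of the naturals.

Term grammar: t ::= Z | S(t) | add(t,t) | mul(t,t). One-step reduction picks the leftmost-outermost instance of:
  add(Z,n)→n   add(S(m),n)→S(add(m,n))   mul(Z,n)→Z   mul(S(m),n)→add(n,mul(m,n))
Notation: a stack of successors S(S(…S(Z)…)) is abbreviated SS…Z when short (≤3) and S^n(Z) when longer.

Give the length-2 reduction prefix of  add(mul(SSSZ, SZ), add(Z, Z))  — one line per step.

  start: add(mul(SSSZ, SZ), add(Z, Z))
  [1] add(add(SZ, mul(SSZ, SZ)), add(Z, Z))
  [2] add(S(add(Z, mul(SSZ, SZ))), add(Z, Z))

Answer: after 2 steps: add(S(add(Z, mul(SSZ, SZ))), add(Z, Z))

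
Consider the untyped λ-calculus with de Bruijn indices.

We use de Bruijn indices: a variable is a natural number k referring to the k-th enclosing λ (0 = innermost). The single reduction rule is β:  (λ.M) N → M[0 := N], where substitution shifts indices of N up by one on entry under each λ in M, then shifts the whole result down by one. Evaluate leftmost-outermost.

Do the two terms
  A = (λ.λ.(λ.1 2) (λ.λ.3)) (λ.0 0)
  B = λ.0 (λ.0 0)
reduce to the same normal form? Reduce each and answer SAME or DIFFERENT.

Term A:
  start: (λ.λ.(λ.1 2) (λ.λ.3)) (λ.0 0)
  step 1: λ.(λ.1 (λ.0 0)) (λ.λ.λ.0 0)
  step 2: λ.0 (λ.0 0)

Term B:
  start: λ.0 (λ.0 0)

Answer: SAME — A ⇓ λ.0 (λ.0 0), B ⇓ λ.0 (λ.0 0)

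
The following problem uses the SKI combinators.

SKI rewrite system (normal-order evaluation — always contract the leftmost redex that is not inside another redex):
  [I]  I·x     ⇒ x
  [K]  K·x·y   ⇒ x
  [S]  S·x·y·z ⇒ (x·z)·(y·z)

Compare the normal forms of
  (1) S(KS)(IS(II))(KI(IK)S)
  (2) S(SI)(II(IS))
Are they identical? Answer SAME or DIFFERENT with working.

Term A:
  start: S(KS)(IS(II))(KI(IK)S)
  step 1: KS(KI(IK)S)(IS(II)(KI(IK)S))
  step 2: S(IS(II)(KI(IK)S))
  step 3: S(S(II)(KI(IK)S))
  step 4: S(SI(KI(IK)S))
  step 5: S(SI(IS))
  step 6: S(SIS)

Term B:
  start: S(SI)(II(IS))
  step 1: S(SI)(I(IS))
  step 2: S(SI)(IS)
  step 3: S(SI)S

Answer: DIFFERENT — A ⇓ S(SIS), B ⇓ S(SI)S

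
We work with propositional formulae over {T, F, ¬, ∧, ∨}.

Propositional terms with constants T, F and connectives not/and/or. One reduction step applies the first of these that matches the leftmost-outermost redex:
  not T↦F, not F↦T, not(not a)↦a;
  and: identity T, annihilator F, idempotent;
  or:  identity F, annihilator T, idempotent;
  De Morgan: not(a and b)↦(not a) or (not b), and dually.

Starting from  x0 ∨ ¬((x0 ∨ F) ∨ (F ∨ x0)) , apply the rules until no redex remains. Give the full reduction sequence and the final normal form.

Answer: normal form = x0 ∨ ¬x0  (in 8 steps)

Derivation:
  start: x0 ∨ ¬((x0 ∨ F) ∨ (F ∨ x0))
  →1  x0 ∨ (¬(x0 ∨ F) ∧ ¬(F ∨ x0))
  →2  x0 ∨ ((¬x0 ∧ ¬F) ∧ ¬(F ∨ x0))
  →3  x0 ∨ ((¬x0 ∧ T) ∧ ¬(F ∨ x0))
  →4  x0 ∨ (¬x0 ∧ ¬(F ∨ x0))
  →5  x0 ∨ (¬x0 ∧ (¬F ∧ ¬x0))
  →6  x0 ∨ (¬x0 ∧ (T ∧ ¬x0))
  →7  x0 ∨ (¬x0 ∧ ¬x0)
  →8  x0 ∨ ¬x0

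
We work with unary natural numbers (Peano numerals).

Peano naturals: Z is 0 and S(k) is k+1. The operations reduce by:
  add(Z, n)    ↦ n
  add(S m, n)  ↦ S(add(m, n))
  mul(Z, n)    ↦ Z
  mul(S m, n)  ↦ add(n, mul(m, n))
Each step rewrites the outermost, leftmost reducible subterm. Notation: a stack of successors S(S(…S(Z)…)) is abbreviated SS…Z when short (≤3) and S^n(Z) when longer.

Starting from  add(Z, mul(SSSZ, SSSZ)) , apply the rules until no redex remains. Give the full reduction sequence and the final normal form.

Answer: normal form = S^9(Z)  (in 17 steps)

Working:
  start: add(Z, mul(SSSZ, SSSZ))
  step 1: mul(SSSZ, SSSZ)
  step 2: add(SSSZ, mul(SSZ, SSSZ))
  step 3: S(add(SSZ, mul(SSZ, SSSZ)))
  step 4: S(S(add(SZ, mul(SSZ, SSSZ))))
  step 5: S(S(S(add(Z, mul(SSZ, SSSZ)))))
  step 6: S(S(S(mul(SSZ, SSSZ))))
  step 7: S(S(S(add(SSSZ, mul(SZ, SSSZ)))))
  step 8: S(S(S(S(add(SSZ, mul(SZ, SSSZ))))))
  step 9: S(S(S(S(S(add(SZ, mul(SZ, SSSZ)))))))
  step 10: S(S(S(S(S(S(add(Z, mul(SZ, SSSZ))))))))
  step 11: S(S(S(S(S(S(mul(SZ, SSSZ)))))))
  step 12: S(S(S(S(S(S(add(SSSZ, mul(Z, SSSZ))))))))
  step 13: S(S(S(S(S(S(S(add(SSZ, mul(Z, SSSZ)))))))))
  step 14: S(S(S(S(S(S(S(S(add(SZ, mul(Z, SSSZ))))))))))
  step 15: S(S(S(S(S(S(S(S(S(add(Z, mul(Z, SSSZ)))))))))))
  step 16: S(S(S(S(S(S(S(S(S(mul(Z, SSSZ))))))))))
  step 17: S^9(Z)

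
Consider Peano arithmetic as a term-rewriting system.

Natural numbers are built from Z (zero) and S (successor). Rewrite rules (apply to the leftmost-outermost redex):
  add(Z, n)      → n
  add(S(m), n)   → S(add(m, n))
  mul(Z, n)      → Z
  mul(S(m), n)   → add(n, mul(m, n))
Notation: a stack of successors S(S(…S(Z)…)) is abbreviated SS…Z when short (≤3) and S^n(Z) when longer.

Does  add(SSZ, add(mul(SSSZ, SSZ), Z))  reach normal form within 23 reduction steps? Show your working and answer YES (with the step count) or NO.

Answer: YES — reaches normal form S^8(Z) in 23 ≤ 23 steps

Working:
  start: add(SSZ, add(mul(SSSZ, SSZ), Z))
  [1] S(add(SZ, add(mul(SSSZ, SSZ), Z)))
  [2] S(S(add(Z, add(mul(SSSZ, SSZ), Z))))
  [3] S(S(add(mul(SSSZ, SSZ), Z)))
  [4] S(S(add(add(SSZ, mul(SSZ, SSZ)), Z)))
  [5] S(S(add(S(add(SZ, mul(SSZ, SSZ))), Z)))
  [6] S(S(S(add(add(SZ, mul(SSZ, SSZ)), Z))))
  [7] S(S(S(add(S(add(Z, mul(SSZ, SSZ))), Z))))
  [8] S(S(S(S(add(add(Z, mul(SSZ, SSZ)), Z)))))
  [9] S(S(S(S(add(mul(SSZ, SSZ), Z)))))
  [10] S(S(S(S(add(add(SSZ, mul(SZ, SSZ)), Z)))))
  [11] S(S(S(S(add(S(add(SZ, mul(SZ, SSZ))), Z)))))
  [12] S(S(S(S(S(add(add(SZ, mul(SZ, SSZ)), Z))))))
  [13] S(S(S(S(S(add(S(add(Z, mul(SZ, SSZ))), Z))))))
  [14] S(S(S(S(S(S(add(add(Z, mul(SZ, SSZ)), Z)))))))
  [15] S(S(S(S(S(S(add(mul(SZ, SSZ), Z)))))))
  [16] S(S(S(S(S(S(add(add(SSZ, mul(Z, SSZ)), Z)))))))
  [17] S(S(S(S(S(S(add(S(add(SZ, mul(Z, SSZ))), Z)))))))
  [18] S(S(S(S(S(S(S(add(add(SZ, mul(Z, SSZ)), Z))))))))
  [19] S(S(S(S(S(S(S(add(S(add(Z, mul(Z, SSZ))), Z))))))))
  [20] S(S(S(S(S(S(S(S(add(add(Z, mul(Z, SSZ)), Z)))))))))
  [21] S(S(S(S(S(S(S(S(add(mul(Z, SSZ), Z)))))))))
  [22] S(S(S(S(S(S(S(S(add(Z, Z)))))))))
  [23] S^8(Z)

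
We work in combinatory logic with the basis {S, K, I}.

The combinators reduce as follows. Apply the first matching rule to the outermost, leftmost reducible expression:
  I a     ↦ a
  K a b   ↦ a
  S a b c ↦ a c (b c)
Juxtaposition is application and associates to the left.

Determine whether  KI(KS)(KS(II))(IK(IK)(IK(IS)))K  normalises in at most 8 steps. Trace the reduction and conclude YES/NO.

  start: KI(KS)(KS(II))(IK(IK)(IK(IS)))K
  →1  I(KS(II))(IK(IK)(IK(IS)))K
  →2  KS(II)(IK(IK)(IK(IS)))K
  →3  S(IK(IK)(IK(IS)))K
  →4  S(K(IK)(IK(IS)))K
  →5  S(IK)K
  →6  SKK

Answer: YES — reaches normal form SKK in 6 ≤ 8 steps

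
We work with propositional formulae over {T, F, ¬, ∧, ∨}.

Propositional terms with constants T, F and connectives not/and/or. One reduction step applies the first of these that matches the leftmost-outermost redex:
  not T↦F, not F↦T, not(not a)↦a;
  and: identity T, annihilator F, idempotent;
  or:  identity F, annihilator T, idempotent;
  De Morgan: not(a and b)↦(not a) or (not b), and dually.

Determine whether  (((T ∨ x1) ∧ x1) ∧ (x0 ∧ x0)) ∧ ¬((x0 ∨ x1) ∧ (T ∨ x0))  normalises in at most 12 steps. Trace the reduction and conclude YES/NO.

  start: (((T ∨ x1) ∧ x1) ∧ (x0 ∧ x0)) ∧ ¬((x0 ∨ x1) ∧ (T ∨ x0))
  [1] ((T ∧ x1) ∧ (x0 ∧ x0)) ∧ ¬((x0 ∨ x1) ∧ (T ∨ x0))
  [2] (x1 ∧ (x0 ∧ x0)) ∧ ¬((x0 ∨ x1) ∧ (T ∨ x0))
  [3] (x1 ∧ x0) ∧ ¬((x0 ∨ x1) ∧ (T ∨ x0))
  [4] (x1 ∧ x0) ∧ (¬(x0 ∨ x1) ∨ ¬(T ∨ x0))
  [5] (x1 ∧ x0) ∧ ((¬x0 ∧ ¬x1) ∨ ¬(T ∨ x0))
  [6] (x1 ∧ x0) ∧ ((¬x0 ∧ ¬x1) ∨ (¬T ∧ ¬x0))
  [7] (x1 ∧ x0) ∧ ((¬x0 ∧ ¬x1) ∨ (F ∧ ¬x0))
  [8] (x1 ∧ x0) ∧ ((¬x0 ∧ ¬x1) ∨ F)
  [9] (x1 ∧ x0) ∧ (¬x0 ∧ ¬x1)

Answer: YES — reaches normal form (x1 ∧ x0) ∧ (¬x0 ∧ ¬x1) in 9 ≤ 12 steps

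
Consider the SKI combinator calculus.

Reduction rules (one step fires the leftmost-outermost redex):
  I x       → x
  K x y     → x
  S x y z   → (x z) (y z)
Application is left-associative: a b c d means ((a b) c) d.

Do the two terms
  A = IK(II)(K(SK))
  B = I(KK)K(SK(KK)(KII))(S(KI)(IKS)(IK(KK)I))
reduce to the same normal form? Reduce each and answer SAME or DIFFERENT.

Answer: SAME — A ⇓ I, B ⇓ I

Derivation:
Term A:
  start: IK(II)(K(SK))
  →1  K(II)(K(SK))
  →2  II
  →3  I

Term B:
  start: I(KK)K(SK(KK)(KII))(S(KI)(IKS)(IK(KK)I))
  →1  KKK(SK(KK)(KII))(S(KI)(IKS)(IK(KK)I))
  →2  K(SK(KK)(KII))(S(KI)(IKS)(IK(KK)I))
  →3  SK(KK)(KII)
  →4  K(KII)(KK(KII))
  →5  KII
  →6  I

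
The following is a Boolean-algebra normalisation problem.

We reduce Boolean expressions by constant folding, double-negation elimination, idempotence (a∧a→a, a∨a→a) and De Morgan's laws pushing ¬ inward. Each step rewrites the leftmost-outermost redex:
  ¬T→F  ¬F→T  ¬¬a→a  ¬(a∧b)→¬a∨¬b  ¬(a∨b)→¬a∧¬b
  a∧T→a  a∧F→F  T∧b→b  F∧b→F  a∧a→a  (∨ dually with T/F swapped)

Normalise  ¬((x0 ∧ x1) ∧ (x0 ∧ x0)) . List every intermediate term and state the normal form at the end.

Answer: normal form = (¬x0 ∨ ¬x1) ∨ ¬x0  (in 4 steps)

Working:
  start: ¬((x0 ∧ x1) ∧ (x0 ∧ x0))
  [1] ¬(x0 ∧ x1) ∨ ¬(x0 ∧ x0)
  [2] (¬x0 ∨ ¬x1) ∨ ¬(x0 ∧ x0)
  [3] (¬x0 ∨ ¬x1) ∨ (¬x0 ∨ ¬x0)
  [4] (¬x0 ∨ ¬x1) ∨ ¬x0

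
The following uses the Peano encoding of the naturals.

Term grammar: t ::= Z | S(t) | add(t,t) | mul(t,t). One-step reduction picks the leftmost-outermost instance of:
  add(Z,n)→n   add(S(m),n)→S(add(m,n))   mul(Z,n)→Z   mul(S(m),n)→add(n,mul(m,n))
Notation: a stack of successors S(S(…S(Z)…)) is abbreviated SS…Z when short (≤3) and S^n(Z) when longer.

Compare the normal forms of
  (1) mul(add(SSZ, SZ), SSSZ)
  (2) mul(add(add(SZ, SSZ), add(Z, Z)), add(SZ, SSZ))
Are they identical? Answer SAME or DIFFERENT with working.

Answer: SAME — A ⇓ S^9(Z), B ⇓ S^9(Z)

Derivation:
Term A:
  start: mul(add(SSZ, SZ), SSSZ)
  [1] mul(S(add(SZ, SZ)), SSSZ)
  [2] add(SSSZ, mul(add(SZ, SZ), SSSZ))
  [3] S(add(SSZ, mul(add(SZ, SZ), SSSZ)))
  [4] S(S(add(SZ, mul(add(SZ, SZ), SSSZ))))
  [5] S(S(S(add(Z, mul(add(SZ, SZ), SSSZ)))))
  [6] S(S(S(mul(add(SZ, SZ), SSSZ))))
  [7] S(S(S(mul(S(add(Z, SZ)), SSSZ))))
  [8] S(S(S(add(SSSZ, mul(add(Z, SZ), SSSZ)))))
  [9] S(S(S(S(add(SSZ, mul(add(Z, SZ), SSSZ))))))
  [10] S(S(S(S(S(add(SZ, mul(add(Z, SZ), SSSZ)))))))
  [11] S(S(S(S(S(S(add(Z, mul(add(Z, SZ), SSSZ))))))))
  [12] S(S(S(S(S(S(mul(add(Z, SZ), SSSZ)))))))
  [13] S(S(S(S(S(S(mul(SZ, SSSZ)))))))
  [14] S(S(S(S(S(S(add(SSSZ, mul(Z, SSSZ))))))))
  [15] S(S(S(S(S(S(S(add(SSZ, mul(Z, SSSZ)))))))))
  [16] S(S(S(S(S(S(S(S(add(SZ, mul(Z, SSSZ))))))))))
  [17] S(S(S(S(S(S(S(S(S(add(Z, mul(Z, SSSZ)))))))))))
  [18] S(S(S(S(S(S(S(S(S(mul(Z, SSSZ))))))))))
  [19] S^9(Z)

Term B:
  start: mul(add(add(SZ, SSZ), add(Z, Z)), add(SZ, SSZ))
  [1] mul(add(S(add(Z, SSZ)), add(Z, Z)), add(SZ, SSZ))
  [2] mul(S(add(add(Z, SSZ), add(Z, Z))), add(SZ, SSZ))
  [3] add(add(SZ, SSZ), mul(add(add(Z, SSZ), add(Z, Z)), add(SZ, SSZ)))
  [4] add(S(add(Z, SSZ)), mul(add(add(Z, SSZ), add(Z, Z)), add(SZ, SSZ)))
  [5] S(add(add(Z, SSZ), mul(add(add(Z, SSZ), add(Z, Z)), add(SZ, SSZ))))
  [6] S(add(SSZ, mul(add(add(Z, SSZ), add(Z, Z)), add(SZ, SSZ))))
  [7] S(S(add(SZ, mul(add(add(Z, SSZ), add(Z, Z)), add(SZ, SSZ)))))
  [8] S(S(S(add(Z, mul(add(add(Z, SSZ), add(Z, Z)), add(SZ, SSZ))))))
  [9] S(S(S(mul(add(add(Z, SSZ), add(Z, Z)), add(SZ, SSZ)))))
  [10] S(S(S(mul(add(SSZ, add(Z, Z)), add(SZ, SSZ)))))
  [11] S(S(S(mul(S(add(SZ, add(Z, Z))), add(SZ, SSZ)))))
  [12] S(S(S(add(add(SZ, SSZ), mul(add(SZ, add(Z, Z)), add(SZ, SSZ))))))
  [13] S(S(S(add(S(add(Z, SSZ)), mul(add(SZ, add(Z, Z)), add(SZ, SSZ))))))
  [14] S(S(S(S(add(add(Z, SSZ), mul(add(SZ, add(Z, Z)), add(SZ, SSZ)))))))
  [15] S(S(S(S(add(SSZ, mul(add(SZ, add(Z, Z)), add(SZ, SSZ)))))))
  [16] S(S(S(S(S(add(SZ, mul(add(SZ, add(Z, Z)), add(SZ, SSZ))))))))
  [17] S(S(S(S(S(S(add(Z, mul(add(SZ, add(Z, Z)), add(SZ, SSZ)))))))))
  [18] S(S(S(S(S(S(mul(add(SZ, add(Z, Z)), add(SZ, SSZ))))))))
  [19] S(S(S(S(S(S(mul(S(add(Z, add(Z, Z))), add(SZ, SSZ))))))))
  [20] S(S(S(S(S(S(add(add(SZ, SSZ), mul(add(Z, add(Z, Z)), add(SZ, SSZ)))))))))
  [21] S(S(S(S(S(S(add(S(add(Z, SSZ)), mul(add(Z, add(Z, Z)), add(SZ, SSZ)))))))))
  [22] S(S(S(S(S(S(S(add(add(Z, SSZ), mul(add(Z, add(Z, Z)), add(SZ, SSZ))))))))))
  [23] S(S(S(S(S(S(S(add(SSZ, mul(add(Z, add(Z, Z)), add(SZ, SSZ))))))))))
  [24] S(S(S(S(S(S(S(S(add(SZ, mul(add(Z, add(Z, Z)), add(SZ, SSZ)))))))))))
  [25] S(S(S(S(S(S(S(S(S(add(Z, mul(add(Z, add(Z, Z)), add(SZ, SSZ))))))))))))
  [26] S(S(S(S(S(S(S(S(S(mul(add(Z, add(Z, Z)), add(SZ, SSZ)))))))))))
  [27] S(S(S(S(S(S(S(S(S(mul(add(Z, Z), add(SZ, SSZ)))))))))))
  [28] S(S(S(S(S(S(S(S(S(mul(Z, add(SZ, SSZ)))))))))))
  [29] S^9(Z)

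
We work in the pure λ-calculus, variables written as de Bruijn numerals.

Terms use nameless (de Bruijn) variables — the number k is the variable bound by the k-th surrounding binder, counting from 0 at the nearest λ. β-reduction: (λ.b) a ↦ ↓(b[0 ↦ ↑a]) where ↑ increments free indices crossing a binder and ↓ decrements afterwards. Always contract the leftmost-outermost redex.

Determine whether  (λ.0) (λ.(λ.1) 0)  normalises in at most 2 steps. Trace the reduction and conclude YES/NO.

Answer: YES — reaches normal form λ.0 in 2 ≤ 2 steps

Derivation:
  start: (λ.0) (λ.(λ.1) 0)
  step 1: λ.(λ.1) 0
  step 2: λ.0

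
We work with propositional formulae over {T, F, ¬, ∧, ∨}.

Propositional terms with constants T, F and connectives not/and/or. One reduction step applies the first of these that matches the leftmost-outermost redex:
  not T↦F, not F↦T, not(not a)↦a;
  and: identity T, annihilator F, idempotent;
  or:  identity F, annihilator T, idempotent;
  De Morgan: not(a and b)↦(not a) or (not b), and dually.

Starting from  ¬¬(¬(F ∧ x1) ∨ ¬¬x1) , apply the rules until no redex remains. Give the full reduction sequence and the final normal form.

Answer: normal form = T  (in 5 steps)

Working:
  start: ¬¬(¬(F ∧ x1) ∨ ¬¬x1)
  [1] ¬(F ∧ x1) ∨ ¬¬x1
  [2] (¬F ∨ ¬x1) ∨ ¬¬x1
  [3] (T ∨ ¬x1) ∨ ¬¬x1
  [4] T ∨ ¬¬x1
  [5] T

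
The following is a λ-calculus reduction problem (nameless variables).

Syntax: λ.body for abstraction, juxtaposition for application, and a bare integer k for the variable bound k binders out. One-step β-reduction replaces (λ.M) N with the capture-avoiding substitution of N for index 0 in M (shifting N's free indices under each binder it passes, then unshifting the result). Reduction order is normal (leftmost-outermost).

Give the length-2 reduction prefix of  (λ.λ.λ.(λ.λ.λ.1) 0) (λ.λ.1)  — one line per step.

Answer: after 2 steps: λ.λ.λ.λ.1

Working:
  start: (λ.λ.λ.(λ.λ.λ.1) 0) (λ.λ.1)
  →1  λ.λ.(λ.λ.λ.1) 0
  →2  λ.λ.λ.λ.1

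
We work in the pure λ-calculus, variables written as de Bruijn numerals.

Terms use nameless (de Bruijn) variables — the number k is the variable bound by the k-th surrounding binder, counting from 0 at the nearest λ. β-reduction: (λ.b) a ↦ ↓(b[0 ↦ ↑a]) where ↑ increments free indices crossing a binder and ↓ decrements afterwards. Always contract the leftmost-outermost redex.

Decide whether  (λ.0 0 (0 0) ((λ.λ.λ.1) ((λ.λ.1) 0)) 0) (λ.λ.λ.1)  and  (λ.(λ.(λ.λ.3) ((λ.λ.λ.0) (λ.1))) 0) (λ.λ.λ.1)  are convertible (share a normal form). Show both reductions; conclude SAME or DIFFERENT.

Term A:
  start: (λ.0 0 (0 0) ((λ.λ.λ.1) ((λ.λ.1) 0)) 0) (λ.λ.λ.1)
  [1] (λ.λ.λ.1) (λ.λ.λ.1) ((λ.λ.λ.1) (λ.λ.λ.1)) ((λ.λ.λ.1) ((λ.λ.1) (λ.λ.λ.1))) (λ.λ.λ.1)
  [2] (λ.λ.1) ((λ.λ.λ.1) (λ.λ.λ.1)) ((λ.λ.λ.1) ((λ.λ.1) (λ.λ.λ.1))) (λ.λ.λ.1)
  [3] (λ.(λ.λ.λ.1) (λ.λ.λ.1)) ((λ.λ.λ.1) ((λ.λ.1) (λ.λ.λ.1))) (λ.λ.λ.1)
  [4] (λ.λ.λ.1) (λ.λ.λ.1) (λ.λ.λ.1)
  [5] (λ.λ.1) (λ.λ.λ.1)
  [6] λ.λ.λ.λ.1

Term B:
  start: (λ.(λ.(λ.λ.3) ((λ.λ.λ.0) (λ.1))) 0) (λ.λ.λ.1)
  [1] (λ.(λ.λ.λ.λ.λ.1) ((λ.λ.λ.0) (λ.1))) (λ.λ.λ.1)
  [2] (λ.λ.λ.λ.λ.1) ((λ.λ.λ.0) (λ.λ.λ.λ.1))
  [3] λ.λ.λ.λ.1

Answer: SAME — A ⇓ λ.λ.λ.λ.1, B ⇓ λ.λ.λ.λ.1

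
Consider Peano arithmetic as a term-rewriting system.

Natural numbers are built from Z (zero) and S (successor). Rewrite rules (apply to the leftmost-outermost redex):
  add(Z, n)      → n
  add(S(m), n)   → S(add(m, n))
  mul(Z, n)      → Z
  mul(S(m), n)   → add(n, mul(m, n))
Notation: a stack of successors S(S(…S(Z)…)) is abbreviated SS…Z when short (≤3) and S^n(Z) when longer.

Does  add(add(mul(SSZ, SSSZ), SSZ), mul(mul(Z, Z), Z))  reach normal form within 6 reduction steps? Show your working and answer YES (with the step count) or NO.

  start: add(add(mul(SSZ, SSSZ), SSZ), mul(mul(Z, Z), Z))
  [1] add(add(add(SSSZ, mul(SZ, SSSZ)), SSZ), mul(mul(Z, Z), Z))
  [2] add(add(S(add(SSZ, mul(SZ, SSSZ))), SSZ), mul(mul(Z, Z), Z))
  [3] add(S(add(add(SSZ, mul(SZ, SSSZ)), SSZ)), mul(mul(Z, Z), Z))
  [4] S(add(add(add(SSZ, mul(SZ, SSSZ)), SSZ), mul(mul(Z, Z), Z)))
  [5] S(add(add(S(add(SZ, mul(SZ, SSSZ))), SSZ), mul(mul(Z, Z), Z)))
  [6] S(add(S(add(add(SZ, mul(SZ, SSSZ)), SSZ)), mul(mul(Z, Z), Z)))

Answer: NO — after 6 steps the term is S(add(S(add(add(SZ, mul(SZ, SSSZ)), SSZ)), mul(mul(Z, Z), Z))), not yet normal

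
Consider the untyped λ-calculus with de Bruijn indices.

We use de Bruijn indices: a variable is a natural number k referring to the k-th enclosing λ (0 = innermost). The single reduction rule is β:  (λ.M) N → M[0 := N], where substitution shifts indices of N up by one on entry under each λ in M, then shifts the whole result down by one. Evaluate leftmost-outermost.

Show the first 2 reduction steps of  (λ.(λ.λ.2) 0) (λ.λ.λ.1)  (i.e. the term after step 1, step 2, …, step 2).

  start: (λ.(λ.λ.2) 0) (λ.λ.λ.1)
  step 1: (λ.λ.λ.λ.λ.1) (λ.λ.λ.1)
  step 2: λ.λ.λ.λ.1

Answer: after 2 steps: λ.λ.λ.λ.1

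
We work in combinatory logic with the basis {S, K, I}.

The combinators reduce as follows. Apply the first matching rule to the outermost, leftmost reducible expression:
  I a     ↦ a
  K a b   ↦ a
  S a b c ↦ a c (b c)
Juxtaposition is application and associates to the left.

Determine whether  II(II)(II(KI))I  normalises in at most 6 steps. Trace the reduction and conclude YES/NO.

Answer: NO — after 6 steps the term is KII, not yet normal

Reduction:
  start: II(II)(II(KI))I
  →1  I(II)(II(KI))I
  →2  II(II(KI))I
  →3  I(II(KI))I
  →4  II(KI)I
  →5  I(KI)I
  →6  KII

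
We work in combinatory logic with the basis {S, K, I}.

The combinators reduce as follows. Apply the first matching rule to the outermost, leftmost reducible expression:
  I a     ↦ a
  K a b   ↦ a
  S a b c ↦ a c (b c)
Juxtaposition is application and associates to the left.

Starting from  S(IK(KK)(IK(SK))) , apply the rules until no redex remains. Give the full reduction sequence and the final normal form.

Answer: normal form = S(KK)  (in 2 steps)

Derivation:
  start: S(IK(KK)(IK(SK)))
  [1] S(K(KK)(IK(SK)))
  [2] S(KK)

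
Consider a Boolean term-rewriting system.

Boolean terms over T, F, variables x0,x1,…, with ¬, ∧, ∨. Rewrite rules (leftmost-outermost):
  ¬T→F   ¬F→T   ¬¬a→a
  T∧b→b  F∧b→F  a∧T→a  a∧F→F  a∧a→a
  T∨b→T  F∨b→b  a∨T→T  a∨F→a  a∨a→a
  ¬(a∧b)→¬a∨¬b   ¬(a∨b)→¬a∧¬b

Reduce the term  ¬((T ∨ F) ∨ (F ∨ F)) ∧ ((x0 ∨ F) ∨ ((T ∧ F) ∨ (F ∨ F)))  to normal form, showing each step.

Answer: normal form = F  (in 6 steps)

Derivation:
  start: ¬((T ∨ F) ∨ (F ∨ F)) ∧ ((x0 ∨ F) ∨ ((T ∧ F) ∨ (F ∨ F)))
  step 1: (¬(T ∨ F) ∧ ¬(F ∨ F)) ∧ ((x0 ∨ F) ∨ ((T ∧ F) ∨ (F ∨ F)))
  step 2: ((¬T ∧ ¬F) ∧ ¬(F ∨ F)) ∧ ((x0 ∨ F) ∨ ((T ∧ F) ∨ (F ∨ F)))
  step 3: ((F ∧ ¬F) ∧ ¬(F ∨ F)) ∧ ((x0 ∨ F) ∨ ((T ∧ F) ∨ (F ∨ F)))
  step 4: (F ∧ ¬(F ∨ F)) ∧ ((x0 ∨ F) ∨ ((T ∧ F) ∨ (F ∨ F)))
  step 5: F ∧ ((x0 ∨ F) ∨ ((T ∧ F) ∨ (F ∨ F)))
  step 6: F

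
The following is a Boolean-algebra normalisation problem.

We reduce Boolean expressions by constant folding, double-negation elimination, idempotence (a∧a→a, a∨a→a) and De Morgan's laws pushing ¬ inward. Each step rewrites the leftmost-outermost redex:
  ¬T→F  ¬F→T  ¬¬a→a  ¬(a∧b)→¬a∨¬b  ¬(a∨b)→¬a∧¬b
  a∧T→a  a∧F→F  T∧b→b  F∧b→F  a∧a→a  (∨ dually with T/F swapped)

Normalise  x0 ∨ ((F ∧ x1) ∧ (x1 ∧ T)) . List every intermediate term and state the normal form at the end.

  start: x0 ∨ ((F ∧ x1) ∧ (x1 ∧ T))
  step 1: x0 ∨ (F ∧ (x1 ∧ T))
  step 2: x0 ∨ F
  step 3: x0

Answer: normal form = x0  (in 3 steps)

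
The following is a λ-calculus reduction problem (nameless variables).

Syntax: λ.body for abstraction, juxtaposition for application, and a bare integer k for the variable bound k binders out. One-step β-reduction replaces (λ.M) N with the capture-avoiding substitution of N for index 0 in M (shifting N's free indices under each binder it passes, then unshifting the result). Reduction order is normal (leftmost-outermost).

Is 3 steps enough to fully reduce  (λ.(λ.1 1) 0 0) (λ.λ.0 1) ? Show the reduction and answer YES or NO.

Answer: NO — after 3 steps the term is (λ.0 (λ.λ.0 1)) (λ.λ.0 1), not yet normal

Working:
  start: (λ.(λ.1 1) 0 0) (λ.λ.0 1)
  →1  (λ.(λ.λ.0 1) (λ.λ.0 1)) (λ.λ.0 1) (λ.λ.0 1)
  →2  (λ.λ.0 1) (λ.λ.0 1) (λ.λ.0 1)
  →3  (λ.0 (λ.λ.0 1)) (λ.λ.0 1)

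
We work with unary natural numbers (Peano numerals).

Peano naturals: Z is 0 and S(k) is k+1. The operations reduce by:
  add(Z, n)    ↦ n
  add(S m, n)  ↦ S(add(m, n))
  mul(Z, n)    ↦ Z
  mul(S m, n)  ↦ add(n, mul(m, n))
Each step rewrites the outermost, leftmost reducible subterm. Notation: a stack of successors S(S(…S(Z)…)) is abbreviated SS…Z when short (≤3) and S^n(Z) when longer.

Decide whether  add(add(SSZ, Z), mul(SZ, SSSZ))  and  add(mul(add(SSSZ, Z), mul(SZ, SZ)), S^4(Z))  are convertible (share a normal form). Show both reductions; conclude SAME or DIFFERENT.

Term A:
  start: add(add(SSZ, Z), mul(SZ, SSSZ))
  [1] add(S(add(SZ, Z)), mul(SZ, SSSZ))
  [2] S(add(add(SZ, Z), mul(SZ, SSSZ)))
  [3] S(add(S(add(Z, Z)), mul(SZ, SSSZ)))
  [4] S(S(add(add(Z, Z), mul(SZ, SSSZ))))
  [5] S(S(add(Z, mul(SZ, SSSZ))))
  [6] S(S(mul(SZ, SSSZ)))
  [7] S(S(add(SSSZ, mul(Z, SSSZ))))
  [8] S(S(S(add(SSZ, mul(Z, SSSZ)))))
  [9] S(S(S(S(add(SZ, mul(Z, SSSZ))))))
  [10] S(S(S(S(S(add(Z, mul(Z, SSSZ)))))))
  [11] S(S(S(S(S(mul(Z, SSSZ))))))
  [12] S^5(Z)

Term B:
  start: add(mul(add(SSSZ, Z), mul(SZ, SZ)), S^4(Z))
  [1] add(mul(S(add(SSZ, Z)), mul(SZ, SZ)), S^4(Z))
  [2] add(add(mul(SZ, SZ), mul(add(SSZ, Z), mul(SZ, SZ))), S^4(Z))
  [3] add(add(add(SZ, mul(Z, SZ)), mul(add(SSZ, Z), mul(SZ, SZ))), S^4(Z))
  [4] add(add(S(add(Z, mul(Z, SZ))), mul(add(SSZ, Z), mul(SZ, SZ))), S^4(Z))
  [5] add(S(add(add(Z, mul(Z, SZ)), mul(add(SSZ, Z), mul(SZ, SZ)))), S^4(Z))
  [6] S(add(add(add(Z, mul(Z, SZ)), mul(add(SSZ, Z), mul(SZ, SZ))), S^4(Z)))
  [7] S(add(add(mul(Z, SZ), mul(add(SSZ, Z), mul(SZ, SZ))), S^4(Z)))
  [8] S(add(add(Z, mul(add(SSZ, Z), mul(SZ, SZ))), S^4(Z)))
  [9] S(add(mul(add(SSZ, Z), mul(SZ, SZ)), S^4(Z)))
  [10] S(add(mul(S(add(SZ, Z)), mul(SZ, SZ)), S^4(Z)))
  [11] S(add(add(mul(SZ, SZ), mul(add(SZ, Z), mul(SZ, SZ))), S^4(Z)))
  [12] S(add(add(add(SZ, mul(Z, SZ)), mul(add(SZ, Z), mul(SZ, SZ))), S^4(Z)))
  [13] S(add(add(S(add(Z, mul(Z, SZ))), mul(add(SZ, Z), mul(SZ, SZ))), S^4(Z)))
  [14] S(add(S(add(add(Z, mul(Z, SZ)), mul(add(SZ, Z), mul(SZ, SZ)))), S^4(Z)))
  [15] S(S(add(add(add(Z, mul(Z, SZ)), mul(add(SZ, Z), mul(SZ, SZ))), S^4(Z))))
  [16] S(S(add(add(mul(Z, SZ), mul(add(SZ, Z), mul(SZ, SZ))), S^4(Z))))
  [17] S(S(add(add(Z, mul(add(SZ, Z), mul(SZ, SZ))), S^4(Z))))
  [18] S(S(add(mul(add(SZ, Z), mul(SZ, SZ)), S^4(Z))))
  [19] S(S(add(mul(S(add(Z, Z)), mul(SZ, SZ)), S^4(Z))))
  [20] S(S(add(add(mul(SZ, SZ), mul(add(Z, Z), mul(SZ, SZ))), S^4(Z))))
  [21] S(S(add(add(add(SZ, mul(Z, SZ)), mul(add(Z, Z), mul(SZ, SZ))), S^4(Z))))
  [22] S(S(add(add(S(add(Z, mul(Z, SZ))), mul(add(Z, Z), mul(SZ, SZ))), S^4(Z))))
  [23] S(S(add(S(add(add(Z, mul(Z, SZ)), mul(add(Z, Z), mul(SZ, SZ)))), S^4(Z))))
  [24] S(S(S(add(add(add(Z, mul(Z, SZ)), mul(add(Z, Z), mul(SZ, SZ))), S^4(Z)))))
  [25] S(S(S(add(add(mul(Z, SZ), mul(add(Z, Z), mul(SZ, SZ))), S^4(Z)))))
  [26] S(S(S(add(add(Z, mul(add(Z, Z), mul(SZ, SZ))), S^4(Z)))))
  [27] S(S(S(add(mul(add(Z, Z), mul(SZ, SZ)), S^4(Z)))))
  [28] S(S(S(add(mul(Z, mul(SZ, SZ)), S^4(Z)))))
  [29] S(S(S(add(Z, S^4(Z)))))
  [30] S^7(Z)

Answer: DIFFERENT — A ⇓ S^5(Z), B ⇓ S^7(Z)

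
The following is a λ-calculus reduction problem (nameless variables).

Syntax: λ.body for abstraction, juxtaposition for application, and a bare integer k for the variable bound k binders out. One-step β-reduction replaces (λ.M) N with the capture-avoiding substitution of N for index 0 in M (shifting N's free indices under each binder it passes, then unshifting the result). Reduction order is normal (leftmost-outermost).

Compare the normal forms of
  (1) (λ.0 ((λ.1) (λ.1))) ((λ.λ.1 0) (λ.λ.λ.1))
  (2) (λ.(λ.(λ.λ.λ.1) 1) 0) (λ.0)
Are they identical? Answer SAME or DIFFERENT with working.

Answer: SAME — A ⇓ λ.λ.1, B ⇓ λ.λ.1

Derivation:
Term A:
  start: (λ.0 ((λ.1) (λ.1))) ((λ.λ.1 0) (λ.λ.λ.1))
  [1] (λ.λ.1 0) (λ.λ.λ.1) ((λ.(λ.λ.1 0) (λ.λ.λ.1)) (λ.(λ.λ.1 0) (λ.λ.λ.1)))
  [2] (λ.(λ.λ.λ.1) 0) ((λ.(λ.λ.1 0) (λ.λ.λ.1)) (λ.(λ.λ.1 0) (λ.λ.λ.1)))
  [3] (λ.λ.λ.1) ((λ.(λ.λ.1 0) (λ.λ.λ.1)) (λ.(λ.λ.1 0) (λ.λ.λ.1)))
  [4] λ.λ.1

Term B:
  start: (λ.(λ.(λ.λ.λ.1) 1) 0) (λ.0)
  [1] (λ.(λ.λ.λ.1) (λ.0)) (λ.0)
  [2] (λ.λ.λ.1) (λ.0)
  [3] λ.λ.1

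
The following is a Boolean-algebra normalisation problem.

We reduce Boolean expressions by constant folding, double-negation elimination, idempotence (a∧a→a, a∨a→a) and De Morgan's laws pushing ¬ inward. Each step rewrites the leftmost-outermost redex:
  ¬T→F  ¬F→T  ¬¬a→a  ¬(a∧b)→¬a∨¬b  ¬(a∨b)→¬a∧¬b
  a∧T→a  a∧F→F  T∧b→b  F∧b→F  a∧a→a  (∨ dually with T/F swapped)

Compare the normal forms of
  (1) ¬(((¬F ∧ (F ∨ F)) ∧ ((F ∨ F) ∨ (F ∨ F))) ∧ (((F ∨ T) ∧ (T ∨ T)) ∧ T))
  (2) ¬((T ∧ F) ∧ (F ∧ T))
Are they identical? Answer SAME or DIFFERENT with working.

Answer: SAME — A ⇓ T, B ⇓ T

Derivation:
Term A:
  start: ¬(((¬F ∧ (F ∨ F)) ∧ ((F ∨ F) ∨ (F ∨ F))) ∧ (((F ∨ T) ∧ (T ∨ T)) ∧ T))
  [1] ¬((¬F ∧ (F ∨ F)) ∧ ((F ∨ F) ∨ (F ∨ F))) ∨ ¬(((F ∨ T) ∧ (T ∨ T)) ∧ T)
  [2] (¬(¬F ∧ (F ∨ F)) ∨ ¬((F ∨ F) ∨ (F ∨ F))) ∨ ¬(((F ∨ T) ∧ (T ∨ T)) ∧ T)
  [3] ((¬¬F ∨ ¬(F ∨ F)) ∨ ¬((F ∨ F) ∨ (F ∨ F))) ∨ ¬(((F ∨ T) ∧ (T ∨ T)) ∧ T)
  [4] ((F ∨ ¬(F ∨ F)) ∨ ¬((F ∨ F) ∨ (F ∨ F))) ∨ ¬(((F ∨ T) ∧ (T ∨ T)) ∧ T)
  [5] (¬(F ∨ F) ∨ ¬((F ∨ F) ∨ (F ∨ F))) ∨ ¬(((F ∨ T) ∧ (T ∨ T)) ∧ T)
  [6] ((¬F ∧ ¬F) ∨ ¬((F ∨ F) ∨ (F ∨ F))) ∨ ¬(((F ∨ T) ∧ (T ∨ T)) ∧ T)
  [7] (¬F ∨ ¬((F ∨ F) ∨ (F ∨ F))) ∨ ¬(((F ∨ T) ∧ (T ∨ T)) ∧ T)
  [8] (T ∨ ¬((F ∨ F) ∨ (F ∨ F))) ∨ ¬(((F ∨ T) ∧ (T ∨ T)) ∧ T)
  [9] T ∨ ¬(((F ∨ T) ∧ (T ∨ T)) ∧ T)
  [10] T

Term B:
  start: ¬((T ∧ F) ∧ (F ∧ T))
  [1] ¬(T ∧ F) ∨ ¬(F ∧ T)
  [2] (¬T ∨ ¬F) ∨ ¬(F ∧ T)
  [3] (F ∨ ¬F) ∨ ¬(F ∧ T)
  [4] ¬F ∨ ¬(F ∧ T)
  [5] T ∨ ¬(F ∧ T)
  [6] T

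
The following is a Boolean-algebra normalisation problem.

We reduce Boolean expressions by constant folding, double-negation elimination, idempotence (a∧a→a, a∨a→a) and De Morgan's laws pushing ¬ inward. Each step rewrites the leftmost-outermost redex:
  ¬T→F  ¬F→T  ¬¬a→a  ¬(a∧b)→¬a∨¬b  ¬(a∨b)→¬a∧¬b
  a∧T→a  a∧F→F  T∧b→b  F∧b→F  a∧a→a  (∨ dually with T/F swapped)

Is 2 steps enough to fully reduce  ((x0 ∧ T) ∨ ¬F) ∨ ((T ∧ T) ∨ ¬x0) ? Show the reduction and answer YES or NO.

  start: ((x0 ∧ T) ∨ ¬F) ∨ ((T ∧ T) ∨ ¬x0)
  step 1: (x0 ∨ ¬F) ∨ ((T ∧ T) ∨ ¬x0)
  step 2: (x0 ∨ T) ∨ ((T ∧ T) ∨ ¬x0)

Answer: NO — after 2 steps the term is (x0 ∨ T) ∨ ((T ∧ T) ∨ ¬x0), not yet normal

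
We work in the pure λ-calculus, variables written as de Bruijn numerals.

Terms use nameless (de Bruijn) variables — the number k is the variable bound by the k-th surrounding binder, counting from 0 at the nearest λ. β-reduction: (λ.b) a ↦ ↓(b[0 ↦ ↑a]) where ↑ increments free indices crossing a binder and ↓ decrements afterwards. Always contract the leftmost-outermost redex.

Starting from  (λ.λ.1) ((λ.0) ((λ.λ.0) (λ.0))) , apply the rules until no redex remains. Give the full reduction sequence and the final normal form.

  start: (λ.λ.1) ((λ.0) ((λ.λ.0) (λ.0)))
  [1] λ.(λ.0) ((λ.λ.0) (λ.0))
  [2] λ.(λ.λ.0) (λ.0)
  [3] λ.λ.0

Answer: normal form = λ.λ.0  (in 3 steps)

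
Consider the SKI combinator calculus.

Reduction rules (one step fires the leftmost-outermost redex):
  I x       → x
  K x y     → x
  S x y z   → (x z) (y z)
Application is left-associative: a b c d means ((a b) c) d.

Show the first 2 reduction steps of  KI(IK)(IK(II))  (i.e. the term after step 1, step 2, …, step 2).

  start: KI(IK)(IK(II))
  [1] I(IK(II))
  [2] IK(II)

Answer: after 2 steps: IK(II)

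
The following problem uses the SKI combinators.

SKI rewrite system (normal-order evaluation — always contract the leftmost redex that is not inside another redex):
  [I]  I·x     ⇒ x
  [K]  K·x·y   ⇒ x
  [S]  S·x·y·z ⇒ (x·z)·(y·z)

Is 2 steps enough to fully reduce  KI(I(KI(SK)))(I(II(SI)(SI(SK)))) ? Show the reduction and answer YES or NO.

Answer: NO — after 2 steps the term is I(II(SI)(SI(SK))), not yet normal

Reduction:
  start: KI(I(KI(SK)))(I(II(SI)(SI(SK))))
  [1] I(I(II(SI)(SI(SK))))
  [2] I(II(SI)(SI(SK)))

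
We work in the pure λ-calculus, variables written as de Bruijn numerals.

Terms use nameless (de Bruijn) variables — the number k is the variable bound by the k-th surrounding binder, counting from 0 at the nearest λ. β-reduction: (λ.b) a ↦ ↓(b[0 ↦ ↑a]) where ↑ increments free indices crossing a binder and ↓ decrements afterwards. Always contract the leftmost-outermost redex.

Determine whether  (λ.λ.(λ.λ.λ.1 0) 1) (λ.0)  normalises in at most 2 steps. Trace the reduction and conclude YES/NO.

  start: (λ.λ.(λ.λ.λ.1 0) 1) (λ.0)
  →1  λ.(λ.λ.λ.1 0) (λ.0)
  →2  λ.λ.λ.1 0

Answer: YES — reaches normal form λ.λ.λ.1 0 in 2 ≤ 2 steps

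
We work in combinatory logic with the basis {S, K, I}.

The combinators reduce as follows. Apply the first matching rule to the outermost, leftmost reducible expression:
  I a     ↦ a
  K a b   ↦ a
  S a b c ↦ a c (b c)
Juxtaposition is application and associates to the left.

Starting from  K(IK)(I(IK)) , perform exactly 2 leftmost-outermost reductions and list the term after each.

Answer: after 2 steps: K

Working:
  start: K(IK)(I(IK))
  →1  IK
  →2  K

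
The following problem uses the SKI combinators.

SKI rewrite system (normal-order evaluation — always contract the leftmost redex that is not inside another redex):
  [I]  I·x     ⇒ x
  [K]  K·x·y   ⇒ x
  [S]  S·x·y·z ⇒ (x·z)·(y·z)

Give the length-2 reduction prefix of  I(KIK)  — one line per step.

  start: I(KIK)
  →1  KIK
  →2  I

Answer: after 2 steps: I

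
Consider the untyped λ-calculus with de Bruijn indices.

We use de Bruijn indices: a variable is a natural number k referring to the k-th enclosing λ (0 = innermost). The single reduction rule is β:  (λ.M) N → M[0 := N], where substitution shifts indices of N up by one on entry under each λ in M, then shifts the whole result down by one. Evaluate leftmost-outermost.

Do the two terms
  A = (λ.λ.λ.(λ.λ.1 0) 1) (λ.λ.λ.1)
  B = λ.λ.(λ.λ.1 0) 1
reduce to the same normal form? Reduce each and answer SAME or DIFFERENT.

Answer: SAME — A ⇓ λ.λ.λ.2 0, B ⇓ λ.λ.λ.2 0

Working:
Term A:
  start: (λ.λ.λ.(λ.λ.1 0) 1) (λ.λ.λ.1)
  [1] λ.λ.(λ.λ.1 0) 1
  [2] λ.λ.λ.2 0

Term B:
  start: λ.λ.(λ.λ.1 0) 1
  [1] λ.λ.λ.2 0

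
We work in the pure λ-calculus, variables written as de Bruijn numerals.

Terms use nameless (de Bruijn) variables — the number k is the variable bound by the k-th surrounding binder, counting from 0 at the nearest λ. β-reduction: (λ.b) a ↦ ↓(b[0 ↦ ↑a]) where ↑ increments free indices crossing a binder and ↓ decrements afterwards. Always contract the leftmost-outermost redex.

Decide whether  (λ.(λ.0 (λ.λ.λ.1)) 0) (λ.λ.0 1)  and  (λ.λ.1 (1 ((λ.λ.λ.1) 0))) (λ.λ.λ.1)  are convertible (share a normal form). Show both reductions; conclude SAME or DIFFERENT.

Term A:
  start: (λ.(λ.0 (λ.λ.λ.1)) 0) (λ.λ.0 1)
  →1  (λ.0 (λ.λ.λ.1)) (λ.λ.0 1)
  →2  (λ.λ.0 1) (λ.λ.λ.1)
  →3  λ.0 (λ.λ.λ.1)

Term B:
  start: (λ.λ.1 (1 ((λ.λ.λ.1) 0))) (λ.λ.λ.1)
  →1  λ.(λ.λ.λ.1) ((λ.λ.λ.1) ((λ.λ.λ.1) 0))
  →2  λ.λ.λ.1

Answer: DIFFERENT — A ⇓ λ.0 (λ.λ.λ.1), B ⇓ λ.λ.λ.1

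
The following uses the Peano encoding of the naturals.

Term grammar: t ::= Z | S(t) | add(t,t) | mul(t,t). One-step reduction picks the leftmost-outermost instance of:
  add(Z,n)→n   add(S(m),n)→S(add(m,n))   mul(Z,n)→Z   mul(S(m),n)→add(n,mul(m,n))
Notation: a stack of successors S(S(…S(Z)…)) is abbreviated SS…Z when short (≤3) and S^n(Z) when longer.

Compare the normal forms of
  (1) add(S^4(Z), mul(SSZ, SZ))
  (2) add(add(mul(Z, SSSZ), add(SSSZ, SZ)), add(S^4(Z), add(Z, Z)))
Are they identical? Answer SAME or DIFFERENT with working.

Answer: DIFFERENT — A ⇓ S^6(Z), B ⇓ S^8(Z)

Working:
Term A:
  start: add(S^4(Z), mul(SSZ, SZ))
  [1] S(add(SSSZ, mul(SSZ, SZ)))
  [2] S(S(add(SSZ, mul(SSZ, SZ))))
  [3] S(S(S(add(SZ, mul(SSZ, SZ)))))
  [4] S(S(S(S(add(Z, mul(SSZ, SZ))))))
  [5] S(S(S(S(mul(SSZ, SZ)))))
  [6] S(S(S(S(add(SZ, mul(SZ, SZ))))))
  [7] S(S(S(S(S(add(Z, mul(SZ, SZ)))))))
  [8] S(S(S(S(S(mul(SZ, SZ))))))
  [9] S(S(S(S(S(add(SZ, mul(Z, SZ)))))))
  [10] S(S(S(S(S(S(add(Z, mul(Z, SZ))))))))
  [11] S(S(S(S(S(S(mul(Z, SZ)))))))
  [12] S^6(Z)

Term B:
  start: add(add(mul(Z, SSSZ), add(SSSZ, SZ)), add(S^4(Z), add(Z, Z)))
  [1] add(add(Z, add(SSSZ, SZ)), add(S^4(Z), add(Z, Z)))
  [2] add(add(SSSZ, SZ), add(S^4(Z), add(Z, Z)))
  [3] add(S(add(SSZ, SZ)), add(S^4(Z), add(Z, Z)))
  [4] S(add(add(SSZ, SZ), add(S^4(Z), add(Z, Z))))
  [5] S(add(S(add(SZ, SZ)), add(S^4(Z), add(Z, Z))))
  [6] S(S(add(add(SZ, SZ), add(S^4(Z), add(Z, Z)))))
  [7] S(S(add(S(add(Z, SZ)), add(S^4(Z), add(Z, Z)))))
  [8] S(S(S(add(add(Z, SZ), add(S^4(Z), add(Z, Z))))))
  [9] S(S(S(add(SZ, add(S^4(Z), add(Z, Z))))))
  [10] S(S(S(S(add(Z, add(S^4(Z), add(Z, Z)))))))
  [11] S(S(S(S(add(S^4(Z), add(Z, Z))))))
  [12] S(S(S(S(S(add(SSSZ, add(Z, Z)))))))
  [13] S(S(S(S(S(S(add(SSZ, add(Z, Z))))))))
  [14] S(S(S(S(S(S(S(add(SZ, add(Z, Z)))))))))
  [15] S(S(S(S(S(S(S(S(add(Z, add(Z, Z))))))))))
  [16] S(S(S(S(S(S(S(S(add(Z, Z)))))))))
  [17] S^8(Z)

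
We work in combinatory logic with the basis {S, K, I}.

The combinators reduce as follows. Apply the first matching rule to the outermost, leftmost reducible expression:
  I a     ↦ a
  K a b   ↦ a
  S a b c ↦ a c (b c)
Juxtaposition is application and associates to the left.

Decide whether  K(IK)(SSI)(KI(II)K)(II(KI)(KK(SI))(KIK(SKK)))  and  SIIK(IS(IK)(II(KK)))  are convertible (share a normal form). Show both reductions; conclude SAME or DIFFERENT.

Answer: SAME — A ⇓ K, B ⇓ K

Derivation:
Term A:
  start: K(IK)(SSI)(KI(II)K)(II(KI)(KK(SI))(KIK(SKK)))
  [1] IK(KI(II)K)(II(KI)(KK(SI))(KIK(SKK)))
  [2] K(KI(II)K)(II(KI)(KK(SI))(KIK(SKK)))
  [3] KI(II)K
  [4] IK
  [5] K

Term B:
  start: SIIK(IS(IK)(II(KK)))
  [1] IK(IK)(IS(IK)(II(KK)))
  [2] K(IK)(IS(IK)(II(KK)))
  [3] IK
  [4] K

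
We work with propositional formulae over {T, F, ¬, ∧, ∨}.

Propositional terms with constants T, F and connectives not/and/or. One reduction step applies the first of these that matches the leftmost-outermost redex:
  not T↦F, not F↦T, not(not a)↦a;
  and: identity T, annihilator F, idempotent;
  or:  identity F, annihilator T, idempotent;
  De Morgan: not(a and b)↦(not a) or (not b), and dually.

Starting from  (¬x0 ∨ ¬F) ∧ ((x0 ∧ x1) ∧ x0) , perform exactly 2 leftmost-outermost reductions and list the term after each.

  start: (¬x0 ∨ ¬F) ∧ ((x0 ∧ x1) ∧ x0)
  [1] (¬x0 ∨ T) ∧ ((x0 ∧ x1) ∧ x0)
  [2] T ∧ ((x0 ∧ x1) ∧ x0)

Answer: after 2 steps: T ∧ ((x0 ∧ x1) ∧ x0)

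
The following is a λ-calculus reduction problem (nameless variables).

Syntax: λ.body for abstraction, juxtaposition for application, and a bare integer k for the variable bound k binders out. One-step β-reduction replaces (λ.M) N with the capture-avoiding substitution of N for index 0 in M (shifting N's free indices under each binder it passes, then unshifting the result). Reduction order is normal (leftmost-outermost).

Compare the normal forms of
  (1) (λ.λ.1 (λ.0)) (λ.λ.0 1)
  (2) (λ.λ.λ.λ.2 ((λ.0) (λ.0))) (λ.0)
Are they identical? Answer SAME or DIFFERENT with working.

Answer: DIFFERENT — A ⇓ λ.λ.0 (λ.0), B ⇓ λ.λ.λ.2 (λ.0)

Reduction:
Term A:
  start: (λ.λ.1 (λ.0)) (λ.λ.0 1)
  →1  λ.(λ.λ.0 1) (λ.0)
  →2  λ.λ.0 (λ.0)

Term B:
  start: (λ.λ.λ.λ.2 ((λ.0) (λ.0))) (λ.0)
  →1  λ.λ.λ.2 ((λ.0) (λ.0))
  →2  λ.λ.λ.2 (λ.0)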